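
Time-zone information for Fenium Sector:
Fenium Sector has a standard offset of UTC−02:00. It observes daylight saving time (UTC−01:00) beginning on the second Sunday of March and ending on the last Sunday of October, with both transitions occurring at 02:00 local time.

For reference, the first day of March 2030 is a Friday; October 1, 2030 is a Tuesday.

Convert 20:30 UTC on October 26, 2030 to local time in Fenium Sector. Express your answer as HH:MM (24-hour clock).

1 March 2030 is a Friday, so the first Sunday is March 3 and the second is March 10.
1 October 2030 is a Tuesday, so Sundays fall on 6, 13, 20, 27; the last is October 27.
At the standard offset (UTC−02:00), 20:30 UTC − 2h = 18:30 Fenium Sector standard time.
The standard-time date in Fenium Sector, October 26, 2030, lies within the daylight-saving period (10 March – 27 October), so Fenium Sector is on daylight time, UTC−01:00.
20:30 UTC − 1h = 19:30 local.

19:30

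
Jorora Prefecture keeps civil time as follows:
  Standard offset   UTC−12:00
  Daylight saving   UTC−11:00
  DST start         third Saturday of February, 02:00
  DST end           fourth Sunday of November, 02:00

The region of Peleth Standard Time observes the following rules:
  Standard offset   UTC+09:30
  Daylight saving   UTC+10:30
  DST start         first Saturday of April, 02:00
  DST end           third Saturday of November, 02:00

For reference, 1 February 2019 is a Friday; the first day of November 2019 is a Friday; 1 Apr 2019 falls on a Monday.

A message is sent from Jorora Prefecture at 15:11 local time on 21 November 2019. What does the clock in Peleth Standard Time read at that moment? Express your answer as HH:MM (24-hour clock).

1 February 2019 is a Friday, so the first Saturday is February 2 and the third is February 16.
1 November 2019 is a Friday, so the first Sunday is November 3 and the fourth is November 24.
21 November 2019 falls between 16 February and 24 November, so daylight saving is in effect and Jorora Prefecture is at UTC−11:00.
15:11 Jorora Prefecture + 11h = 02:11 UTC (rolling into the next day, 22 November 2019).
1 April 2019 is a Monday, so the first Saturday is April 6.
1 November 2019 is a Friday, so the first Saturday is November 2 and the third is November 16.
At the standard offset (UTC+09:30), 02:11 UTC + 9h30m = 11:41 Peleth Standard Time standard time.
Daylight saving runs 6 April – 16 November; the standard-time date in Peleth Standard Time, 22 November 2019, is outside that window, so Peleth Standard Time is on standard time at UTC+09:30.
02:11 UTC + 9h30m = 11:41 Peleth Standard Time.

11:41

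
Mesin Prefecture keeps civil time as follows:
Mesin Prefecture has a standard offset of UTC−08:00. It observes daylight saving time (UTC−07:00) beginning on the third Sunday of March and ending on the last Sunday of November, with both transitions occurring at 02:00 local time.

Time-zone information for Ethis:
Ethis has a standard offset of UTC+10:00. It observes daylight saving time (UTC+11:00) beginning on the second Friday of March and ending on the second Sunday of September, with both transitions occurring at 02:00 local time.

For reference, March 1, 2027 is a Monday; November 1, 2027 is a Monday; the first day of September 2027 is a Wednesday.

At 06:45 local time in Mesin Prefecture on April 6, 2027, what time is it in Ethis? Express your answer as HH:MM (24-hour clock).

00:45

1 March 2027 is a Monday, so the first Sunday is March 7 and the third is March 21.
1 November 2027 is a Monday, so Sundays fall on 7, 14, 21, 28; the last is November 28.
Daylight saving runs 21 March – 28 November; April 6, 2027 is inside that window, so Mesin Prefecture is at UTC−07:00.
06:45 Mesin Prefecture + 7h = 13:45 UTC.
1 March 2027 is a Monday, so the first Friday is March 5 and the second is March 12.
1 September 2027 is a Wednesday, so the first Sunday is September 5 and the second is September 12.
At the standard offset (UTC+10:00), 13:45 UTC + 10h = 23:45 Ethis standard time.
The standard-time date in Ethis, April 6, 2027, lies within the daylight-saving period (12 March – 12 September), so Ethis is on daylight time, UTC+11:00.
13:45 UTC + 11h = 00:45 Ethis (rolling into the next day, 7 April 2027).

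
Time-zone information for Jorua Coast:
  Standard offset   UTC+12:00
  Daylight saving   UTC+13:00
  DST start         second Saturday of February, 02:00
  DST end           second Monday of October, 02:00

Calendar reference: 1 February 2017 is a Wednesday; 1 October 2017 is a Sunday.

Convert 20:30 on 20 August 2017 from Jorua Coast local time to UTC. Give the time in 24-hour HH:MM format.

1 February 2017 is a Wednesday, so the first Saturday is February 4 and the second is February 11.
1 October 2017 is a Sunday, so the first Monday is October 2 and the second is October 9.
Daylight saving runs 11 February – 9 October; 20 August 2017 is inside that window, so Jorua Coast is at UTC+13:00.
20:30 local − 13h = 07:30 UTC.

07:30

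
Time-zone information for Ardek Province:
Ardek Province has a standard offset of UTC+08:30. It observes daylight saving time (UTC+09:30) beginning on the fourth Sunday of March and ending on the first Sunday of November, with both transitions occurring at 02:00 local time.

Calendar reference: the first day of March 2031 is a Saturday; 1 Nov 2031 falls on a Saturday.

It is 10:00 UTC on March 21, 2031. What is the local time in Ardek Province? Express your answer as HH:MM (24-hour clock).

18:30

1 March 2031 is a Saturday, so the first Sunday is March 2 and the fourth is March 23.
1 November 2031 is a Saturday, so the first Sunday is November 2.
At the standard offset (UTC+08:30), 10:00 UTC + 8h30m = 18:30 Ardek Province standard time.
The standard-time date in Ardek Province, March 21, 2031, is outside the daylight-saving period (23 March – 2 November), so Ardek Province is on standard time, UTC+08:30.
10:00 UTC + 8h30m = 18:30 local.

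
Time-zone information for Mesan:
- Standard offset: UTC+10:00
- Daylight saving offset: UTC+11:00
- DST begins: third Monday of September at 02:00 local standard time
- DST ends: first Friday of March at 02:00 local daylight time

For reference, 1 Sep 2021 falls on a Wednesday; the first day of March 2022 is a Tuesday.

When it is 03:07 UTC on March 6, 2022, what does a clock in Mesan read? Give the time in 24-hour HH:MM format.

13:07

1 September 2021 is a Wednesday, so the first Monday is September 6 and the third is September 20.
1 March 2022 is a Tuesday, so the first Friday is March 4.
At the standard offset (UTC+10:00), 03:07 UTC + 10h = 13:07 Mesan standard time.
The standard-time date in Mesan, March 6, 2022, is outside the daylight-saving period (20 September 2021 – 4 March 2022), so Mesan is on standard time, UTC+10:00.
03:07 UTC + 10h = 13:07 local.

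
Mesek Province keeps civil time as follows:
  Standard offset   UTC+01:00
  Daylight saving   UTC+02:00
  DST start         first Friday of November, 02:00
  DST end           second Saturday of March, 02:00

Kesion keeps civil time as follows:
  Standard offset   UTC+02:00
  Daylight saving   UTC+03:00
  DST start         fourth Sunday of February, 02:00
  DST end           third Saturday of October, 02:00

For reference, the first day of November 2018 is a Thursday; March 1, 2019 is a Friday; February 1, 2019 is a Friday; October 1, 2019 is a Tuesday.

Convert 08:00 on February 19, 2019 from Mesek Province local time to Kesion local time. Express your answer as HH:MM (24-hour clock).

1 November 2018 is a Thursday, so the first Friday is November 2.
1 March 2019 is a Friday, so the first Saturday is March 2 and the second is March 9.
February 19, 2019 falls between 2 November 2018 and 9 March 2019, so daylight saving is in effect and Mesek Province is at UTC+02:00.
08:00 Mesek Province − 2h = 06:00 UTC.
1 February 2019 is a Friday, so the first Sunday is February 3 and the fourth is February 24.
1 October 2019 is a Tuesday, so the first Saturday is October 5 and the third is October 19.
At the standard offset (UTC+02:00), 06:00 UTC + 2h = 08:00 Kesion standard time.
The standard-time date in Kesion, February 19, 2019, is outside the daylight-saving period (24 February – 19 October), so Kesion is on standard time, UTC+02:00.
06:00 UTC + 2h = 08:00 Kesion.

08:00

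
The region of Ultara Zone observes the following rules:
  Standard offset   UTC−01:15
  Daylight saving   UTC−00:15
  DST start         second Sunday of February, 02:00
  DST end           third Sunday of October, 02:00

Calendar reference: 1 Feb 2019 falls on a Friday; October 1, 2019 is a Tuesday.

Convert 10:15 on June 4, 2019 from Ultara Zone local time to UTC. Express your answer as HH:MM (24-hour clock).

10:30

1 February 2019 is a Friday, so the first Sunday is February 3 and the second is February 10.
1 October 2019 is a Tuesday, so the first Sunday is October 6 and the third is October 20.
June 4, 2019 falls between 10 February and 20 October, so daylight saving is in effect and Ultara Zone is at UTC−00:15.
10:15 local + 0h15m = 10:30 UTC.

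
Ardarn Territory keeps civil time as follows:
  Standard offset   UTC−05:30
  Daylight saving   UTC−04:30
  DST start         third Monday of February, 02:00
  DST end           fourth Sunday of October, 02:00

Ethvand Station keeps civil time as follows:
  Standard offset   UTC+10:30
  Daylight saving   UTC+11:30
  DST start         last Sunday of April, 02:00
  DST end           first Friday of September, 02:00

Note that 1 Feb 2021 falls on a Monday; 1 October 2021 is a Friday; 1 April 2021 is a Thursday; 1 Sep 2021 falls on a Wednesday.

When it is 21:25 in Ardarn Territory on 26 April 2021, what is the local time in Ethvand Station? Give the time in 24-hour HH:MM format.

1 February 2021 is a Monday, so the first Monday is February 1 and the third is February 15.
1 October 2021 is a Friday, so the first Sunday is October 3 and the fourth is October 24.
Daylight saving runs 15 February – 24 October; 26 April 2021 is inside that window, so Ardarn Territory is at UTC−04:30.
21:25 Ardarn Territory + 4h30m = 01:55 UTC (rolling into the next day, 27 April 2021).
1 April 2021 is a Thursday, so Sundays fall on 4, 11, 18, 25; the last is April 25.
1 September 2021 is a Wednesday, so the first Friday is September 3.
At the standard offset (UTC+10:30), 01:55 UTC + 10h30m = 12:25 Ethvand Station standard time.
The standard-time date in Ethvand Station, 27 April 2021, lies within the daylight-saving period (25 April – 3 September), so Ethvand Station is on daylight time, UTC+11:30.
01:55 UTC + 11h30m = 13:25 Ethvand Station.

13:25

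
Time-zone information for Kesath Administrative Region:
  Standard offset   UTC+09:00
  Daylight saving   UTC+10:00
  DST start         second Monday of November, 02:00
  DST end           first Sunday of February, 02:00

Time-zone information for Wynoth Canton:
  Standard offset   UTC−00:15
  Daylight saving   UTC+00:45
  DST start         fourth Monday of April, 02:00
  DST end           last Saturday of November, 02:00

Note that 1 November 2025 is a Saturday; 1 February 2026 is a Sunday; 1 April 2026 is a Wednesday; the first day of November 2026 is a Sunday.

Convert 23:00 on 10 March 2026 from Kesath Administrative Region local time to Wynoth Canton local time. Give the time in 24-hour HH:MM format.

13:45

1 November 2025 is a Saturday, so the first Monday is November 3 and the second is November 10.
1 February 2026 is a Sunday, so the first Sunday is February 1.
10 March 2026 does not fall between 10 November 2025 and 1 February 2026, so daylight saving is not in effect and Kesath Administrative Region is at UTC+09:00.
23:00 Kesath Administrative Region − 9h = 14:00 UTC.
1 April 2026 is a Wednesday, so the first Monday is April 6 and the fourth is April 27.
1 November 2026 is a Sunday, so Saturdays fall on 7, 14, 21, 28; the last is November 28.
At the standard offset (UTC−00:15), 14:00 UTC − 0h15m = 13:45 Wynoth Canton standard time.
Daylight saving runs 27 April – 28 November; the standard-time date in Wynoth Canton, 10 March 2026, is outside that window, so Wynoth Canton is on standard time at UTC−00:15.
14:00 UTC − 0h15m = 13:45 Wynoth Canton.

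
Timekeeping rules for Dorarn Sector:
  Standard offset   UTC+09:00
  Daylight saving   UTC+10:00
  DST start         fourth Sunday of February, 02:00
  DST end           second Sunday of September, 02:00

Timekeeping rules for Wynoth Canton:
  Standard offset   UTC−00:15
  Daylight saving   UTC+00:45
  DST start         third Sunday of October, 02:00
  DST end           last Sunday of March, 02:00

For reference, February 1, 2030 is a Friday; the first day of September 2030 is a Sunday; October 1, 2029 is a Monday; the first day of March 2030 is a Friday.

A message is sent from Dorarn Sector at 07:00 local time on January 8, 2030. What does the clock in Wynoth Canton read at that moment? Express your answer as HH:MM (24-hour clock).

1 February 2030 is a Friday, so the first Sunday is February 3 and the fourth is February 24.
1 September 2030 is a Sunday, so the first Sunday is September 1 and the second is September 8.
Daylight saving runs 24 February – 8 September; January 8, 2030 is outside that window, so Dorarn Sector is on standard time at UTC+09:00.
07:00 Dorarn Sector − 9h = 22:00 UTC (rolling into the previous day, 7 January 2030).
1 October 2029 is a Monday, so the first Sunday is October 7 and the third is October 21.
1 March 2030 is a Friday, so Sundays fall on 3, 10, 17, 24, 31; the last is March 31.
At the standard offset (UTC−00:15), 22:00 UTC − 0h15m = 21:45 Wynoth Canton standard time.
The standard-time date in Wynoth Canton, January 7, 2030, falls between 21 October 2029 and 31 March 2030, so daylight saving is in effect and Wynoth Canton is at UTC+00:45.
22:00 UTC + 0h45m = 22:45 Wynoth Canton.

22:45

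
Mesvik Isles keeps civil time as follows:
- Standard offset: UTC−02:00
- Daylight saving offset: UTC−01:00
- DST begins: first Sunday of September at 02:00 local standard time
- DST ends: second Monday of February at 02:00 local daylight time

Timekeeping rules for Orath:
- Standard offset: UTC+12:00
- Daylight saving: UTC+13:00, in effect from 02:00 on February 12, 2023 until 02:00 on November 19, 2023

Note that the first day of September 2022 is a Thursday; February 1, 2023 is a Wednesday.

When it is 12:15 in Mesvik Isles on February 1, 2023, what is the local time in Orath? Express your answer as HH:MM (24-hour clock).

1 September 2022 is a Thursday, so the first Sunday is September 4.
1 February 2023 is a Wednesday, so the first Monday is February 6 and the second is February 13.
Daylight saving runs 4 September 2022 – 13 February 2023; February 1, 2023 is inside that window, so Mesvik Isles is at UTC−01:00.
12:15 Mesvik Isles + 1h = 13:15 UTC.
At the standard offset (UTC+12:00), 13:15 UTC + 12h = 01:15 Orath standard time (rolling into the next day, 2 February 2023).
The standard-time date in Orath, February 2, 2023, does not fall between 12 February and 19 November, so daylight saving is not in effect and Orath is at UTC+12:00.
13:15 UTC + 12h = 01:15 Orath (rolling into the next day, 2 February 2023).

01:15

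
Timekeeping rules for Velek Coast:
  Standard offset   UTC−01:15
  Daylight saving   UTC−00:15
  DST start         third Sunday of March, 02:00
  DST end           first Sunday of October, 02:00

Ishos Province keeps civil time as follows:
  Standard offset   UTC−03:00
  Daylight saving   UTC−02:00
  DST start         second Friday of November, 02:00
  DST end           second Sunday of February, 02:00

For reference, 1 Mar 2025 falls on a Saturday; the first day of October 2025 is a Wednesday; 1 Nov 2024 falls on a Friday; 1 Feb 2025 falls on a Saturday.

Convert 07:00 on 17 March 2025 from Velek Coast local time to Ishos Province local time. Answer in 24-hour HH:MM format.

04:15

1 March 2025 is a Saturday, so the first Sunday is March 2 and the third is March 16.
1 October 2025 is a Wednesday, so the first Sunday is October 5.
17 March 2025 falls between 16 March and 5 October, so daylight saving is in effect and Velek Coast is at UTC−00:15.
07:00 Velek Coast + 0h15m = 07:15 UTC.
1 November 2024 is a Friday, so the first Friday is November 1 and the second is November 8.
1 February 2025 is a Saturday, so the first Sunday is February 2 and the second is February 9.
At the standard offset (UTC−03:00), 07:15 UTC − 3h = 04:15 Ishos Province standard time.
The standard-time date in Ishos Province, 17 March 2025, is outside the daylight-saving period (8 November 2024 – 9 February 2025), so Ishos Province is on standard time, UTC−03:00.
07:15 UTC − 3h = 04:15 Ishos Province.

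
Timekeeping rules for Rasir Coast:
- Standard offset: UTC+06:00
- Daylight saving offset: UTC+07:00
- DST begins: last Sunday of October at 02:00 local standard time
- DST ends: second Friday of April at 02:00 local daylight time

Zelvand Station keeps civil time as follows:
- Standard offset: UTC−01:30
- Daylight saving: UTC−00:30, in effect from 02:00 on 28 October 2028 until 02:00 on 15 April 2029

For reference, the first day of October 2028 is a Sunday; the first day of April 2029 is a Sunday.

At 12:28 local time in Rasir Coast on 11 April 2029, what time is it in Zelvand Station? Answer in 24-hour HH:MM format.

1 October 2028 is a Sunday, so Sundays fall on 1, 8, 15, 22, 29; the last is October 29.
1 April 2029 is a Sunday, so the first Friday is April 6 and the second is April 13.
11 April 2029 falls between 29 October 2028 and 13 April 2029, so daylight saving is in effect and Rasir Coast is at UTC+07:00.
12:28 Rasir Coast − 7h = 05:28 UTC.
At the standard offset (UTC−01:30), 05:28 UTC − 1h30m = 03:58 Zelvand Station standard time.
Daylight saving runs 28 October 2028 – 15 April 2029; the standard-time date in Zelvand Station, 11 April 2029, is inside that window, so Zelvand Station is at UTC−00:30.
05:28 UTC − 0h30m = 04:58 Zelvand Station.

04:58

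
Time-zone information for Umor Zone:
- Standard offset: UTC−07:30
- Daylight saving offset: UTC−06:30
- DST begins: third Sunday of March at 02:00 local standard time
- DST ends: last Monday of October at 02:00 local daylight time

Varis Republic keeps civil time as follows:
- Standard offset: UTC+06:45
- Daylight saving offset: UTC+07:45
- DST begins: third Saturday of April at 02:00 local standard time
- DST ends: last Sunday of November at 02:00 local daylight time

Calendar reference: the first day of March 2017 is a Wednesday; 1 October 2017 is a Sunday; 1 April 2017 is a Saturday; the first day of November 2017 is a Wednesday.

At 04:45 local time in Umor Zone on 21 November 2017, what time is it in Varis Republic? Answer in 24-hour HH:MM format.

1 March 2017 is a Wednesday, so the first Sunday is March 5 and the third is March 19.
1 October 2017 is a Sunday, so Mondays fall on 2, 9, 16, 23, 30; the last is October 30.
21 November 2017 is outside the daylight-saving period (19 March – 30 October), so Umor Zone is on standard time, UTC−07:30.
04:45 Umor Zone + 7h30m = 12:15 UTC.
1 April 2017 is a Saturday, so the first Saturday is April 1 and the third is April 15.
1 November 2017 is a Wednesday, so Sundays fall on 5, 12, 19, 26; the last is November 26.
At the standard offset (UTC+06:45), 12:15 UTC + 6h45m = 19:00 Varis Republic standard time.
The standard-time date in Varis Republic, 21 November 2017, falls between 15 April and 26 November, so daylight saving is in effect and Varis Republic is at UTC+07:45.
12:15 UTC + 7h45m = 20:00 Varis Republic.

20:00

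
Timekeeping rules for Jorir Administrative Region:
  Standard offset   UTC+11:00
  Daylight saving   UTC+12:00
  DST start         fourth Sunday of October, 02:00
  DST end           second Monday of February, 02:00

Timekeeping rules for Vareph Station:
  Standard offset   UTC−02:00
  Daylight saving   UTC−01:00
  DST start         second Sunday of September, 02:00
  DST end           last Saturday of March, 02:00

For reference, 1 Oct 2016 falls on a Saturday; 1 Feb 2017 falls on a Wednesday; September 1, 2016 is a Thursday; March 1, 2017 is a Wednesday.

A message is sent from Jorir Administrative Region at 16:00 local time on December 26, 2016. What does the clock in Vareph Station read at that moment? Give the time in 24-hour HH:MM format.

03:00

1 October 2016 is a Saturday, so the first Sunday is October 2 and the fourth is October 23.
1 February 2017 is a Wednesday, so the first Monday is February 6 and the second is February 13.
December 26, 2016 lies within the daylight-saving period (23 October 2016 – 13 February 2017), so Jorir Administrative Region is on daylight time, UTC+12:00.
16:00 Jorir Administrative Region − 12h = 04:00 UTC.
1 September 2016 is a Thursday, so the first Sunday is September 4 and the second is September 11.
1 March 2017 is a Wednesday, so Saturdays fall on 4, 11, 18, 25; the last is March 25.
At the standard offset (UTC−02:00), 04:00 UTC − 2h = 02:00 Vareph Station standard time.
The standard-time date in Vareph Station, December 26, 2016, lies within the daylight-saving period (11 September 2016 – 25 March 2017), so Vareph Station is on daylight time, UTC−01:00.
04:00 UTC − 1h = 03:00 Vareph Station.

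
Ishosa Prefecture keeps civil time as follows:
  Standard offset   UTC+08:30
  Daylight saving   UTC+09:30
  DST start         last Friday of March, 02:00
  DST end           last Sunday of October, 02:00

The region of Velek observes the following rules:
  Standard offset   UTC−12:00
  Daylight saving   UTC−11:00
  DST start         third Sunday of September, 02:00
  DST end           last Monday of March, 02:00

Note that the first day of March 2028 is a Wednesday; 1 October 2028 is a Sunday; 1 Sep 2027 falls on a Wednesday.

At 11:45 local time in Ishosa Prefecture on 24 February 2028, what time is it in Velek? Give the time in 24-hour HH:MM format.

16:15

1 March 2028 is a Wednesday, so Fridays fall on 3, 10, 17, 24, 31; the last is March 31.
1 October 2028 is a Sunday, so Sundays fall on 1, 8, 15, 22, 29; the last is October 29.
24 February 2028 does not fall between 31 March and 29 October, so daylight saving is not in effect and Ishosa Prefecture is at UTC+08:30.
11:45 Ishosa Prefecture − 8h30m = 03:15 UTC.
1 September 2027 is a Wednesday, so the first Sunday is September 5 and the third is September 19.
1 March 2028 is a Wednesday, so Mondays fall on 6, 13, 20, 27; the last is March 27.
At the standard offset (UTC−12:00), 03:15 UTC − 12h = 15:15 Velek standard time (rolling into the previous day, 23 February 2028).
The standard-time date in Velek, 23 February 2028, lies within the daylight-saving period (19 September 2027 – 27 March 2028), so Velek is on daylight time, UTC−11:00.
03:15 UTC − 11h = 16:15 Velek (rolling into the previous day, 23 February 2028).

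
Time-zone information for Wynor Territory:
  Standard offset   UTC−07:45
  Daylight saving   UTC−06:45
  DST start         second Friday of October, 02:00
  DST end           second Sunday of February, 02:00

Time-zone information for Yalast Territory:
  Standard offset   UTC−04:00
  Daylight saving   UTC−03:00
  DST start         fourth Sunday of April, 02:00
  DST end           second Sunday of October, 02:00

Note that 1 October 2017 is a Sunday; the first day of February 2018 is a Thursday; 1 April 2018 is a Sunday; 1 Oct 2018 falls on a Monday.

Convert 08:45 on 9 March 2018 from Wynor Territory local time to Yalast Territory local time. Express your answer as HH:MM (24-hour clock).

12:30

1 October 2017 is a Sunday, so the first Friday is October 6 and the second is October 13.
1 February 2018 is a Thursday, so the first Sunday is February 4 and the second is February 11.
9 March 2018 is outside the daylight-saving period (13 October 2017 – 11 February 2018), so Wynor Territory is on standard time, UTC−07:45.
08:45 Wynor Territory + 7h45m = 16:30 UTC.
1 April 2018 is a Sunday, so the first Sunday is April 1 and the fourth is April 22.
1 October 2018 is a Monday, so the first Sunday is October 7 and the second is October 14.
At the standard offset (UTC−04:00), 16:30 UTC − 4h = 12:30 Yalast Territory standard time.
Daylight saving runs 22 April – 14 October; the standard-time date in Yalast Territory, 9 March 2018, is outside that window, so Yalast Territory is on standard time at UTC−04:00.
16:30 UTC − 4h = 12:30 Yalast Territory.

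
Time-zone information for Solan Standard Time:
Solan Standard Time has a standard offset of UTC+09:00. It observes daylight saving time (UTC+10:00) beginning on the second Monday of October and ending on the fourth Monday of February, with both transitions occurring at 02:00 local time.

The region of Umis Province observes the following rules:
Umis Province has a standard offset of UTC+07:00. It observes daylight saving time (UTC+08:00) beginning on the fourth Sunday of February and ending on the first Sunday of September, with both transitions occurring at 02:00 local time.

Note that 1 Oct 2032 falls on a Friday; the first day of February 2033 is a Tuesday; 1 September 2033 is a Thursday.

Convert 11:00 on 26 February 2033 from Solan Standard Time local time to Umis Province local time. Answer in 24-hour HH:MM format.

1 October 2032 is a Friday, so the first Monday is October 4 and the second is October 11.
1 February 2033 is a Tuesday, so the first Monday is February 7 and the fourth is February 28.
26 February 2033 lies within the daylight-saving period (11 October 2032 – 28 February 2033), so Solan Standard Time is on daylight time, UTC+10:00.
11:00 Solan Standard Time − 10h = 01:00 UTC.
1 February 2033 is a Tuesday, so the first Sunday is February 6 and the fourth is February 27.
1 September 2033 is a Thursday, so the first Sunday is September 4.
At the standard offset (UTC+07:00), 01:00 UTC + 7h = 08:00 Umis Province standard time.
The standard-time date in Umis Province, 26 February 2033, is outside the daylight-saving period (27 February – 4 September), so Umis Province is on standard time, UTC+07:00.
01:00 UTC + 7h = 08:00 Umis Province.

08:00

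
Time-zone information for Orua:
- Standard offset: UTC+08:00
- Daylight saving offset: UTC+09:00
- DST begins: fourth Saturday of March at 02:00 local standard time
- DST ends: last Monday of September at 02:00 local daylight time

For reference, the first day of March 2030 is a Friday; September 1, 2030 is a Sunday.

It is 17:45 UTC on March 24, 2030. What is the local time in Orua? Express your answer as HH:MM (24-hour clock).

1 March 2030 is a Friday, so the first Saturday is March 2 and the fourth is March 23.
1 September 2030 is a Sunday, so Mondays fall on 2, 9, 16, 23, 30; the last is September 30.
At the standard offset (UTC+08:00), 17:45 UTC + 8h = 01:45 Orua standard time (rolling into the next day, 25 March 2030).
The standard-time date in Orua, March 25, 2030, falls between 23 March and 30 September, so daylight saving is in effect and Orua is at UTC+09:00.
17:45 UTC + 9h = 02:45 local (rolling into the next day, 25 March 2030).

02:45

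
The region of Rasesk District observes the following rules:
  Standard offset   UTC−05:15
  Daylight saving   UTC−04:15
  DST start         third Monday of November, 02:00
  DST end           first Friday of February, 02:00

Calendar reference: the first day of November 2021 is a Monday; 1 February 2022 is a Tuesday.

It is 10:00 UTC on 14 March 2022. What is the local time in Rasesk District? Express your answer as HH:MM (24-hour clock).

04:45

1 November 2021 is a Monday, so the first Monday is November 1 and the third is November 15.
1 February 2022 is a Tuesday, so the first Friday is February 4.
At the standard offset (UTC−05:15), 10:00 UTC − 5h15m = 04:45 Rasesk District standard time.
The standard-time date in Rasesk District, 14 March 2022, does not fall between 15 November 2021 and 4 February 2022, so daylight saving is not in effect and Rasesk District is at UTC−05:15.
10:00 UTC − 5h15m = 04:45 local.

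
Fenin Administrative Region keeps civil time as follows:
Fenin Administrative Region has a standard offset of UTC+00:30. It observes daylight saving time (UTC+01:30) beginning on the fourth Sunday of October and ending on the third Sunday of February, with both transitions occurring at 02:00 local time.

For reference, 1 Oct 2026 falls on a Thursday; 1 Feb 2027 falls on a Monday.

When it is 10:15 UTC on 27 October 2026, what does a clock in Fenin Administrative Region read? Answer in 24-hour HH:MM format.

11:45

1 October 2026 is a Thursday, so the first Sunday is October 4 and the fourth is October 25.
1 February 2027 is a Monday, so the first Sunday is February 7 and the third is February 21.
At the standard offset (UTC+00:30), 10:15 UTC + 0h30m = 10:45 Fenin Administrative Region standard time.
The standard-time date in Fenin Administrative Region, 27 October 2026, lies within the daylight-saving period (25 October 2026 – 21 February 2027), so Fenin Administrative Region is on daylight time, UTC+01:30.
10:15 UTC + 1h30m = 11:45 local.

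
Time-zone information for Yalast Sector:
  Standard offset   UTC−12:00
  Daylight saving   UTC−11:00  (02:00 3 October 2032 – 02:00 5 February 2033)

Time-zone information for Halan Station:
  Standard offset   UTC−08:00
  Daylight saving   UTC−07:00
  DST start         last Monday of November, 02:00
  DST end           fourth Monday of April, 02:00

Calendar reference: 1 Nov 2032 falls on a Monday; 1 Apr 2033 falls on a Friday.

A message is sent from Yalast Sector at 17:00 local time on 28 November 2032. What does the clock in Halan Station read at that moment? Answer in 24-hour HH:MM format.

20:00

28 November 2032 lies within the daylight-saving period (3 October 2032 – 5 February 2033), so Yalast Sector is on daylight time, UTC−11:00.
17:00 Yalast Sector + 11h = 04:00 UTC (rolling into the next day, 29 November 2032).
1 November 2032 is a Monday, so Mondays fall on 1, 8, 15, 22, 29; the last is November 29.
1 April 2033 is a Friday, so the first Monday is April 4 and the fourth is April 25.
At the standard offset (UTC−08:00), 04:00 UTC − 8h = 20:00 Halan Station standard time (rolling into the previous day, 28 November 2032).
The standard-time date in Halan Station, 28 November 2032, is outside the daylight-saving period (29 November 2032 – 25 April 2033), so Halan Station is on standard time, UTC−08:00.
04:00 UTC − 8h = 20:00 Halan Station (rolling into the previous day, 28 November 2032).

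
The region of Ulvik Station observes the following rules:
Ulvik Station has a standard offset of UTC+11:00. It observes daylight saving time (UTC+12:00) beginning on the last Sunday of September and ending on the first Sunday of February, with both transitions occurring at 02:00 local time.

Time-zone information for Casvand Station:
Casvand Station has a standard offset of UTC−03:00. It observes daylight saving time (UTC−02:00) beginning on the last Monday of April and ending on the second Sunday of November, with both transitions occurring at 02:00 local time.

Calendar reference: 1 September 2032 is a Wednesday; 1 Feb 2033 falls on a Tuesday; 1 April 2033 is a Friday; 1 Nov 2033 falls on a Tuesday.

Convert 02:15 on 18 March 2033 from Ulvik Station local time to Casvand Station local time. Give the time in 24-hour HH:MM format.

12:15

1 September 2032 is a Wednesday, so Sundays fall on 5, 12, 19, 26; the last is September 26.
1 February 2033 is a Tuesday, so the first Sunday is February 6.
18 March 2033 is outside the daylight-saving period (26 September 2032 – 6 February 2033), so Ulvik Station is on standard time, UTC+11:00.
02:15 Ulvik Station − 11h = 15:15 UTC (rolling into the previous day, 17 March 2033).
1 April 2033 is a Friday, so Mondays fall on 4, 11, 18, 25; the last is April 25.
1 November 2033 is a Tuesday, so the first Sunday is November 6 and the second is November 13.
At the standard offset (UTC−03:00), 15:15 UTC − 3h = 12:15 Casvand Station standard time.
The standard-time date in Casvand Station, 17 March 2033, is outside the daylight-saving period (25 April – 13 November), so Casvand Station is on standard time, UTC−03:00.
15:15 UTC − 3h = 12:15 Casvand Station.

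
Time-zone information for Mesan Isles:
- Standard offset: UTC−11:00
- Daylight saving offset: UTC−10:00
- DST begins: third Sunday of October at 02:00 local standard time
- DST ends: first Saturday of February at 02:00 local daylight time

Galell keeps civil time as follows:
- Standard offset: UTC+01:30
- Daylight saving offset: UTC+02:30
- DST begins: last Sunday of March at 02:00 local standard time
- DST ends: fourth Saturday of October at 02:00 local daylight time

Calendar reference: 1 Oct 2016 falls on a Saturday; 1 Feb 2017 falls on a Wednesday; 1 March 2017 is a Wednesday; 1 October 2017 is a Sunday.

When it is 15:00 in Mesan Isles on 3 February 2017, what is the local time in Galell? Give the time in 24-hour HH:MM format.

02:30

1 October 2016 is a Saturday, so the first Sunday is October 2 and the third is October 16.
1 February 2017 is a Wednesday, so the first Saturday is February 4.
3 February 2017 falls between 16 October 2016 and 4 February 2017, so daylight saving is in effect and Mesan Isles is at UTC−10:00.
15:00 Mesan Isles + 10h = 01:00 UTC (rolling into the next day, 4 February 2017).
1 March 2017 is a Wednesday, so Sundays fall on 5, 12, 19, 26; the last is March 26.
1 October 2017 is a Sunday, so the first Saturday is October 7 and the fourth is October 28.
At the standard offset (UTC+01:30), 01:00 UTC + 1h30m = 02:30 Galell standard time.
The standard-time date in Galell, 4 February 2017, does not fall between 26 March and 28 October, so daylight saving is not in effect and Galell is at UTC+01:30.
01:00 UTC + 1h30m = 02:30 Galell.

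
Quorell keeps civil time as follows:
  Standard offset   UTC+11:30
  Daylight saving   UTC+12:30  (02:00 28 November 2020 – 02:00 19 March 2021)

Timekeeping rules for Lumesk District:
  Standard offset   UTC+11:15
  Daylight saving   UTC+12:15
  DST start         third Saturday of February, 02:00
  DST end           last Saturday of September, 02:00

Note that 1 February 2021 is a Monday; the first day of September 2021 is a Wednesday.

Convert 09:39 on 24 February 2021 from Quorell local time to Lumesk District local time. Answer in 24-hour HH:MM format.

09:24

Daylight saving runs 28 November 2020 – 19 March 2021; 24 February 2021 is inside that window, so Quorell is at UTC+12:30.
09:39 Quorell − 12h30m = 21:09 UTC (rolling into the previous day, 23 February 2021).
1 February 2021 is a Monday, so the first Saturday is February 6 and the third is February 20.
1 September 2021 is a Wednesday, so Saturdays fall on 4, 11, 18, 25; the last is September 25.
At the standard offset (UTC+11:15), 21:09 UTC + 11h15m = 08:24 Lumesk District standard time (rolling into the next day, 24 February 2021).
Daylight saving runs 20 February – 25 September; the standard-time date in Lumesk District, 24 February 2021, is inside that window, so Lumesk District is at UTC+12:15.
21:09 UTC + 12h15m = 09:24 Lumesk District (rolling into the next day, 24 February 2021).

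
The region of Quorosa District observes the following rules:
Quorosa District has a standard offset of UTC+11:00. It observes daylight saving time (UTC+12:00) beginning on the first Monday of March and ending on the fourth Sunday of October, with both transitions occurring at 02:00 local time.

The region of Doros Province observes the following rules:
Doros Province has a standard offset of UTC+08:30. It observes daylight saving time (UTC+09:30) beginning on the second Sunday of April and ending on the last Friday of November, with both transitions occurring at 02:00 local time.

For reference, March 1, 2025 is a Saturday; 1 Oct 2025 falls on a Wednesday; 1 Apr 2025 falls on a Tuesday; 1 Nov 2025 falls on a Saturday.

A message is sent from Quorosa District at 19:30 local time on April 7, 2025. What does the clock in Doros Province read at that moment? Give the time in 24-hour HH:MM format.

16:00

1 March 2025 is a Saturday, so the first Monday is March 3.
1 October 2025 is a Wednesday, so the first Sunday is October 5 and the fourth is October 26.
Daylight saving runs 3 March – 26 October; April 7, 2025 is inside that window, so Quorosa District is at UTC+12:00.
19:30 Quorosa District − 12h = 07:30 UTC.
1 April 2025 is a Tuesday, so the first Sunday is April 6 and the second is April 13.
1 November 2025 is a Saturday, so Fridays fall on 7, 14, 21, 28; the last is November 28.
At the standard offset (UTC+08:30), 07:30 UTC + 8h30m = 16:00 Doros Province standard time.
Daylight saving runs 13 April – 28 November; the standard-time date in Doros Province, April 7, 2025, is outside that window, so Doros Province is on standard time at UTC+08:30.
07:30 UTC + 8h30m = 16:00 Doros Province.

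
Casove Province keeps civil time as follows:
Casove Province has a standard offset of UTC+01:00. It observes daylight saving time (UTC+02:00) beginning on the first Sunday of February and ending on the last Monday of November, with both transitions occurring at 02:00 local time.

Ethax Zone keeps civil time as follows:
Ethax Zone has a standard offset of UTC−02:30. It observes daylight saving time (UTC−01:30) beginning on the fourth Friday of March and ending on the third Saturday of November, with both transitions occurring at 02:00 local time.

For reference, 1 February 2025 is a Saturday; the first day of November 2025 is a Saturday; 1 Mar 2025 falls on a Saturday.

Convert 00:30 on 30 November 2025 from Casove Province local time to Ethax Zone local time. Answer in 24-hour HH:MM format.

21:00

1 February 2025 is a Saturday, so the first Sunday is February 2.
1 November 2025 is a Saturday, so Mondays fall on 3, 10, 17, 24; the last is November 24.
30 November 2025 does not fall between 2 February and 24 November, so daylight saving is not in effect and Casove Province is at UTC+01:00.
00:30 Casove Province − 1h = 23:30 UTC (rolling into the previous day, 29 November 2025).
1 March 2025 is a Saturday, so the first Friday is March 7 and the fourth is March 28.
1 November 2025 is a Saturday, so the first Saturday is November 1 and the third is November 15.
At the standard offset (UTC−02:30), 23:30 UTC − 2h30m = 21:00 Ethax Zone standard time.
Daylight saving runs 28 March – 15 November; the standard-time date in Ethax Zone, 29 November 2025, is outside that window, so Ethax Zone is on standard time at UTC−02:30.
23:30 UTC − 2h30m = 21:00 Ethax Zone.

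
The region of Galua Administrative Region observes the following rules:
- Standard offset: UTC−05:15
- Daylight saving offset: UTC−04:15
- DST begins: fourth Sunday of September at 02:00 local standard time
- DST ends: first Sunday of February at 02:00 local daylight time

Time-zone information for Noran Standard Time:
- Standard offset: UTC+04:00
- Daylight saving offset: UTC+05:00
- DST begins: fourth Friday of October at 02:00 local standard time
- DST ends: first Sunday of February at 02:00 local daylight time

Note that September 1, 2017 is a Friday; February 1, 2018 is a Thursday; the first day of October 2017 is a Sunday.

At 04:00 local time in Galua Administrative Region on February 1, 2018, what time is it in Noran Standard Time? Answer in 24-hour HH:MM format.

13:15

1 September 2017 is a Friday, so the first Sunday is September 3 and the fourth is September 24.
1 February 2018 is a Thursday, so the first Sunday is February 4.
February 1, 2018 falls between 24 September 2017 and 4 February 2018, so daylight saving is in effect and Galua Administrative Region is at UTC−04:15.
04:00 Galua Administrative Region + 4h15m = 08:15 UTC.
1 October 2017 is a Sunday, so the first Friday is October 6 and the fourth is October 27.
1 February 2018 is a Thursday, so the first Sunday is February 4.
At the standard offset (UTC+04:00), 08:15 UTC + 4h = 12:15 Noran Standard Time standard time.
Daylight saving runs 27 October 2017 – 4 February 2018; the standard-time date in Noran Standard Time, February 1, 2018, is inside that window, so Noran Standard Time is at UTC+05:00.
08:15 UTC + 5h = 13:15 Noran Standard Time.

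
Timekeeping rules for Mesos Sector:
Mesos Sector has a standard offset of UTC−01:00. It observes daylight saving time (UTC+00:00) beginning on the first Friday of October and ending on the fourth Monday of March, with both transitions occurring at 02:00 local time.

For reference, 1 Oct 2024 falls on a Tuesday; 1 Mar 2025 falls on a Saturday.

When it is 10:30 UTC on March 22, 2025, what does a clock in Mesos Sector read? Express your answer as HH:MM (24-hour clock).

1 October 2024 is a Tuesday, so the first Friday is October 4.
1 March 2025 is a Saturday, so the first Monday is March 3 and the fourth is March 24.
At the standard offset (UTC−01:00), 10:30 UTC − 1h = 09:30 Mesos Sector standard time.
The standard-time date in Mesos Sector, March 22, 2025, falls between 4 October 2024 and 24 March 2025, so daylight saving is in effect and Mesos Sector is at UTC+00:00.
10:30 UTC + 0h = 10:30 local.

10:30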